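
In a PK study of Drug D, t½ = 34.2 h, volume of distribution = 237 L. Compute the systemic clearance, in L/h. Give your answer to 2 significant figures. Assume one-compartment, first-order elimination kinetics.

4.8 L/h

k = ln2 / t½ = 0.693147 / 34.2 = 0.02027 h⁻¹
CL = k × Vd = 0.02027 × 237 = 4.804 L/h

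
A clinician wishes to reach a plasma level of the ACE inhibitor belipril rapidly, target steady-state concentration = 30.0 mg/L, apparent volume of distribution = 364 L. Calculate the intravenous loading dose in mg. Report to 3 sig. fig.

LD = Css × Vd = 30.0 × 364 = 10920 mg

10900 mg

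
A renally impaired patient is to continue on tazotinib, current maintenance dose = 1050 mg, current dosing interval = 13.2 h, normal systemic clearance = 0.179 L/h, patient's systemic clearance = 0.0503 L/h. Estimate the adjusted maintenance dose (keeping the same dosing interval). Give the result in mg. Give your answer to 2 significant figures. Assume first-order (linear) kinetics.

300 mg

To keep the same average steady-state level, dosing rate must scale with clearance.
CL ratio = 0.0503 / 0.179 = 0.2810
New dose (same interval) = 1050 × 0.2810 = 295.1 mg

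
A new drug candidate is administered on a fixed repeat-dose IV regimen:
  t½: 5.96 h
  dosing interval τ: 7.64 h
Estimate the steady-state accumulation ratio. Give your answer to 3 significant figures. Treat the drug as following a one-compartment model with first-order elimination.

1.70

k = ln2 / t½ = 0.693147 / 5.96 = 0.1163 h⁻¹
e^(−kτ) = e^(−0.1163 × 7.64) = 0.4113
Accumulation ratio R = 1 / (1 − e^(−kτ)) = 1 / (1 − 0.4113) = 1.699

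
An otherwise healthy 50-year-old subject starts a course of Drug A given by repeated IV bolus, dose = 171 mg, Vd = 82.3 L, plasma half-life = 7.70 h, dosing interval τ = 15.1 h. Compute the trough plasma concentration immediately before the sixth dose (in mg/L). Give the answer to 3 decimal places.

C₀ per dose = Dose / Vd = 171 / 82.3 = 2.078 mg/L
k = ln2 / t½ = 0.693147 / 7.70 = 0.09002 h⁻¹
Fraction remaining after one interval: r = e^(−kτ) = e^(−0.09002 × 15.1) = 0.2568
Before dose 6, 5 doses have been given (aged 1τ, 2τ, 3τ, 4τ, 5τ).
C_trough = C₀ × (r + r² + … + r^5) = C₀ × r(1−r^5)/(1−r)
        = 2.078 × 0.2568 × (1 − 0.001117) / (1 − 0.2568) = 0.7172 mg/L

0.717 mg/L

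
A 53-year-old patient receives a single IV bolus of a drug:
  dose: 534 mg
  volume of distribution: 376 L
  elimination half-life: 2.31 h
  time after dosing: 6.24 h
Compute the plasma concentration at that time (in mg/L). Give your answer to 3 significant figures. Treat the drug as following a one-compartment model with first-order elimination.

C₀ = Dose / Vd = 534.0 / 376 = 1.420 mg/L
k = ln2 / t½ = 0.693147 / 2.31 = 0.3001 h⁻¹
C = C₀ · e^(−k·t) = 1.420 × e^(−0.3001 × 6.24)
  = 1.420 × 0.1537 = 0.2183 mg/L

0.218 mg/L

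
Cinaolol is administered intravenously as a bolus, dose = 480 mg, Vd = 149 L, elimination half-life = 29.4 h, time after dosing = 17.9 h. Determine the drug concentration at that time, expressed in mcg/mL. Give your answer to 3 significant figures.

C₀ = Dose / Vd = 480.0 / 149 = 3.221 mg/L
k = ln2 / t½ = 0.693147 / 29.4 = 0.02358 h⁻¹
C = C₀ · e^(−k·t) = 3.221 × e^(−0.02358 × 17.9)
  = 3.221 × 0.6557 = 2.112 mg/L
(2.112 mg/L = 2.112 mcg/mL)

2.11 mcg/mL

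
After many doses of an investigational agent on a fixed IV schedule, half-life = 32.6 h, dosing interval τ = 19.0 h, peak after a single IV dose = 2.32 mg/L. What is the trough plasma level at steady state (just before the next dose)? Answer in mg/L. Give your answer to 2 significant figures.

4.7 mg/L

k = ln2 / t½ = 0.693147 / 32.6 = 0.02126 h⁻¹
e^(−kτ) = e^(−0.02126 × 19.0) = 0.6677
Accumulation ratio R = 1 / (1 − e^(−kτ)) = 1 / (1 − 0.6677) = 3.009
Steady-state trough = C₀ × R × e^(−kτ) = 2.32 × 3.009 × 0.6677 = 4.661 mg/L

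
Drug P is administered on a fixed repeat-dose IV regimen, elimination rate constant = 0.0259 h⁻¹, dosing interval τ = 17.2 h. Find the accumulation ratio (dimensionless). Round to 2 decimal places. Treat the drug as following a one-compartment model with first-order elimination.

e^(−kτ) = e^(−0.02590 × 17.2) = 0.6405
Accumulation ratio R = 1 / (1 − e^(−kτ)) = 1 / (1 − 0.6405) = 2.782

2.78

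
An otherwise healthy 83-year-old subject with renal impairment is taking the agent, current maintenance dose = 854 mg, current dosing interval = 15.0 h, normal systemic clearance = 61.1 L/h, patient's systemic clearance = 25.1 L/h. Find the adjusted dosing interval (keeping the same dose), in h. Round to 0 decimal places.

To keep the same average steady-state level, dosing rate must scale with clearance.
CL ratio = 25.1 / 61.1 = 0.4108
New interval (same dose) = 15.0 / 0.4108 = 36.51 h

37 h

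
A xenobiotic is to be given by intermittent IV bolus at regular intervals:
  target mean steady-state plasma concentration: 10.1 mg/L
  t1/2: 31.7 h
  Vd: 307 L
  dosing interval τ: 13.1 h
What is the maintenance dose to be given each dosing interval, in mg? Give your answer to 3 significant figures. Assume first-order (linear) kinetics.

k = ln2 / t½ = 0.693147 / 31.7 = 0.02187 h⁻¹
CL = k × Vd = 0.02187 × 307 = 6.714 L/h
At steady state, Dose/τ = Css × CL.
Dose = Css × CL × τ = 10.1 × 6.714 × 13.1 = 888.3 mg

888 mg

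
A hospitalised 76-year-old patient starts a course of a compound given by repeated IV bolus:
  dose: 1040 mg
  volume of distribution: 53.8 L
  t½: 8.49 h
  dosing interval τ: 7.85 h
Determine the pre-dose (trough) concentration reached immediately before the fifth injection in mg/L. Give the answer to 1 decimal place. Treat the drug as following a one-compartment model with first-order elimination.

C₀ per dose = Dose / Vd = 1040 / 53.8 = 19.33 mg/L
k = ln2 / t½ = 0.693147 / 8.49 = 0.08164 h⁻¹
Fraction remaining after one interval: r = e^(−kτ) = e^(−0.08164 × 7.85) = 0.5268
Before dose 5, 4 doses have been given (aged 1τ, 2τ, 3τ, 4τ).
C_trough = C₀ × (r + r² + … + r^4) = C₀ × r(1−r^4)/(1−r)
        = 19.33 × 0.5268 × (1 − 0.07702) / (1 − 0.5268) = 19.86 mg/L

19.9 mg/L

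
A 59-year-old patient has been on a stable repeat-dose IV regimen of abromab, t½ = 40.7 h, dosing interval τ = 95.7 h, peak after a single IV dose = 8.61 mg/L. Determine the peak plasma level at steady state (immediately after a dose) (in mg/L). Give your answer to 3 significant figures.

k = ln2 / t½ = 0.693147 / 40.7 = 0.01703 h⁻¹
e^(−kτ) = e^(−0.01703 × 95.7) = 0.1960
Accumulation ratio R = 1 / (1 − e^(−kτ)) = 1 / (1 − 0.1960) = 1.244
Steady-state peak = C₀ × R = 8.61 × 1.244 = 10.71 mg/L

10.7 mg/L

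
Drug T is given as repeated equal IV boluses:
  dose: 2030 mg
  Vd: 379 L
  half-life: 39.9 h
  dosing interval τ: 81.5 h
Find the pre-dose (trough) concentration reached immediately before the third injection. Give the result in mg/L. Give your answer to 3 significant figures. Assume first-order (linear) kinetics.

1.62 mg/L

C₀ per dose = Dose / Vd = 2030 / 379 = 5.356 mg/L
k = ln2 / t½ = 0.693147 / 39.9 = 0.01737 h⁻¹
Fraction remaining after one interval: r = e^(−kτ) = e^(−0.01737 × 81.5) = 0.2428
Before dose 3, 2 doses have been given (aged 1τ, 2τ).
C_trough = C₀ × (r + r²) = 5.356 × (0.2428 + 0.05895) = 1.616 mg/L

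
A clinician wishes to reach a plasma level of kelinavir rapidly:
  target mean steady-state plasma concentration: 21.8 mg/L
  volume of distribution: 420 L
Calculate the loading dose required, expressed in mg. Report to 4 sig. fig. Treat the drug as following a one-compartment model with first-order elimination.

LD = Css × Vd = 21.8 × 420 = 9156 mg

9156 mg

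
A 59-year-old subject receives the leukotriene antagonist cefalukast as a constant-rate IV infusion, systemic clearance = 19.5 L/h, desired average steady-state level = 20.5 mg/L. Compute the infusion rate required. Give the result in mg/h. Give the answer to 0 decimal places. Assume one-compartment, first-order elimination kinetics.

At steady state, infusion rate R₀ = Css × CL = 20.5 × 19.50 = 399.8 mg/h

400 mg/h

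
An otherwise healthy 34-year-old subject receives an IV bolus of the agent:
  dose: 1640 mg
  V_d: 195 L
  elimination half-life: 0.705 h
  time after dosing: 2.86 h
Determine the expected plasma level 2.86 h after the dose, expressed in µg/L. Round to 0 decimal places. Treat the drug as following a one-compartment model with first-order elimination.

505 µg/L

C₀ = Dose / Vd = 1640 / 195 = 8.410 mg/L
k = ln2 / t½ = 0.693147 / 0.705 = 0.9832 h⁻¹
C = C₀ · e^(−k·t) = 8.410 × e^(−0.9832 × 2.86)
  = 8.410 × 0.06009 = 0.5054 mg/L
Convert: 0.5054 mg/L × 1000 = 505.4 µg/L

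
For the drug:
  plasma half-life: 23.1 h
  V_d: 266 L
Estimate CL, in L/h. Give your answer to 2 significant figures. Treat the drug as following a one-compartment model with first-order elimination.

8.0 L/h

k = ln2 / t½ = 0.693147 / 23.1 = 0.03001 h⁻¹
CL = k × Vd = 0.03001 × 266 = 7.983 L/h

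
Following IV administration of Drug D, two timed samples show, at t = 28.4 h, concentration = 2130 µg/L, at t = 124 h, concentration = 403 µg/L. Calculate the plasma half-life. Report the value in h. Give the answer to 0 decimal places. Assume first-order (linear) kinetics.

40 h

k = ln(C₁/C₂) / (t₂ − t₁) = ln(2130/403) / (124 − 28.4)
  = 1.665 / 95.60 = 0.01742 h⁻¹
t½ = ln2 / k = 0.693147 / 0.01742 = 39.79 h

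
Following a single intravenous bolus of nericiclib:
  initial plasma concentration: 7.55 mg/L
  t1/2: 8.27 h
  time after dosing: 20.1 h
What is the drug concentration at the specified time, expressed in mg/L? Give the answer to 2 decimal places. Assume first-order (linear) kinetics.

1.40 mg/L

k = ln2 / t½ = 0.693147 / 8.27 = 0.08381 h⁻¹
C = C₀ · e^(−k·t) = 7.550 × e^(−0.08381 × 20.1)
  = 7.550 × 0.1855 = 1.401 mg/L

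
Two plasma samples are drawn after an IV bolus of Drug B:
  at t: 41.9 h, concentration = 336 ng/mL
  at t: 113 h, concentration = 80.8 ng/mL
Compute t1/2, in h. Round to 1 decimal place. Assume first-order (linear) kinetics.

k = ln(C₁/C₂) / (t₂ − t₁) = ln(336/80.8) / (113 − 41.9)
  = 1.425 / 71.10 = 0.02004 h⁻¹
t½ = ln2 / k = 0.693147 / 0.02004 = 34.59 h

34.6 h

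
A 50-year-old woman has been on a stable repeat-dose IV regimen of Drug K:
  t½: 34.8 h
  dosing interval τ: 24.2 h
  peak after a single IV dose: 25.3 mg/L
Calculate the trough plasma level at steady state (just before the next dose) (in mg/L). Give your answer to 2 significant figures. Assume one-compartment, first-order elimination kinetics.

41 mg/L

k = ln2 / t½ = 0.693147 / 34.8 = 0.01992 h⁻¹
e^(−kτ) = e^(−0.01992 × 24.2) = 0.6175
Accumulation ratio R = 1 / (1 − e^(−kτ)) = 1 / (1 − 0.6175) = 2.614
Steady-state trough = C₀ × R × e^(−kτ) = 25.3 × 2.614 × 0.6175 = 40.84 mg/L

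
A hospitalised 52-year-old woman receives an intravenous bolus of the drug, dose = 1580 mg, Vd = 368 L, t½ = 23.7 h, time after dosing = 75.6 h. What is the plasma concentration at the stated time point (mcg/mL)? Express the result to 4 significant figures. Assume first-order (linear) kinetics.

C₀ = Dose / Vd = 1580 / 368 = 4.293 mg/L
k = ln2 / t½ = 0.693147 / 23.7 = 0.02925 h⁻¹
C = C₀ · e^(−k·t) = 4.293 × e^(−0.02925 × 75.6)
  = 4.293 × 0.1096 = 0.4705 mg/L
(0.4705 mg/L = 0.4705 mcg/mL)

0.4705 mcg/mL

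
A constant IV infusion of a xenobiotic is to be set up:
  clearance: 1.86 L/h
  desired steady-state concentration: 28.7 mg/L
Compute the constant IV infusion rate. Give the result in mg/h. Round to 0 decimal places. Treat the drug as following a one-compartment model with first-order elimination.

At steady state, infusion rate R₀ = Css × CL = 28.7 × 1.860 = 53.38 mg/h

53 mg/h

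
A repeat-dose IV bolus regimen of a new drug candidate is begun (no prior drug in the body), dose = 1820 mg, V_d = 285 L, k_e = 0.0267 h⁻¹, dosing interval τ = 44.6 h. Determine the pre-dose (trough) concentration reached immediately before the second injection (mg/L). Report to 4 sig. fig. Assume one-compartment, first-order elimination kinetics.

C₀ per dose = Dose / Vd = 1820 / 285 = 6.386 mg/L
Fraction remaining after one interval: r = e^(−kτ) = e^(−0.02670 × 44.6) = 0.3040
Before dose 2, 1 dose has been given (aged 1τ).
C_trough = C₀ × r = 6.386 × 0.3040 = 1.941 mg/L

1.941 mg/L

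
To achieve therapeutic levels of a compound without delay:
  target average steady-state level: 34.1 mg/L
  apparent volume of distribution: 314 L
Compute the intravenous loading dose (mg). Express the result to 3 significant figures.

10700 mg

LD = Css × Vd = 34.1 × 314 = 10710 mg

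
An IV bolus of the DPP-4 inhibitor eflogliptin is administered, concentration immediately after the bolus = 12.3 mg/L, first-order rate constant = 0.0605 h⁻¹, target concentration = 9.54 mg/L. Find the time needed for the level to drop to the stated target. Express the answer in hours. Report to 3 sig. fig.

t = ln(C₀ / C) / k = ln(12.30 / 9.54) / 0.06050
  = ln(1.289) / 0.06050 = 0.2539 / 0.06050 = 4.197 h

4.20 h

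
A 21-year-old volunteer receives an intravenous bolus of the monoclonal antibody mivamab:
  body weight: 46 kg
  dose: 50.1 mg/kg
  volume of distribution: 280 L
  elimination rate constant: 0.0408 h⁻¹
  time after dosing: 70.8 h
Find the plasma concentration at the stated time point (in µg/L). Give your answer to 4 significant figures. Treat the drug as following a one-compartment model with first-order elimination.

458.1 µg/L

Total dose = 50.1 × 46 = 2305 mg
C₀ = Dose / Vd = 2305 / 280 = 8.232 mg/L
C = C₀ · e^(−k·t) = 8.232 × e^(−0.04080 × 70.8)
  = 8.232 × 0.05565 = 0.4581 mg/L
Convert: 0.4581 mg/L × 1000 = 458.1 µg/L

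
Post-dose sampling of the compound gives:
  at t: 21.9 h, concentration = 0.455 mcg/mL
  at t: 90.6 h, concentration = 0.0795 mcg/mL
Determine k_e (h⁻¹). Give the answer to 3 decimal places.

k = ln(C₁/C₂) / (t₂ − t₁) = ln(0.455/0.0795) / (90.6 − 21.9)
  = 1.745 / 68.70 = 0.02540 h⁻¹

0.025 h⁻¹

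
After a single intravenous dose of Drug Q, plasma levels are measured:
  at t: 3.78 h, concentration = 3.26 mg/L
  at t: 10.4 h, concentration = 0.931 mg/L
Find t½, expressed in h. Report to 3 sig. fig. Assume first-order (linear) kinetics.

k = ln(C₁/C₂) / (t₂ − t₁) = ln(3.26/0.931) / (10.4 − 3.78)
  = 1.253 / 6.620 = 0.1893 h⁻¹
t½ = ln2 / k = 0.693147 / 0.1893 = 3.662 h

3.66 h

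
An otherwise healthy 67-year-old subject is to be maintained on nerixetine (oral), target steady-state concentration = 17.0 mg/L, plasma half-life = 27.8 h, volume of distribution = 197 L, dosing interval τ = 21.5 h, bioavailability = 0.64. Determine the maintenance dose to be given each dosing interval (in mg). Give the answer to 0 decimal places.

2805 mg

k = ln2 / t½ = 0.693147 / 27.8 = 0.02493 h⁻¹
CL = k × Vd = 0.02493 × 197 = 4.911 L/h
At steady state, F × (Dose/τ) = Css × CL.
Dose = Css × CL × τ / F = 17.0 × 4.911 × 21.5 / 0.64 = 2805 mg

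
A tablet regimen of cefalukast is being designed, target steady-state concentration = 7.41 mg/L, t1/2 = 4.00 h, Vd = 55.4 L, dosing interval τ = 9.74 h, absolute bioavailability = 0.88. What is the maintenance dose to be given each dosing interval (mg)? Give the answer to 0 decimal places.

k = ln2 / t½ = 0.693147 / 4.00 = 0.1733 h⁻¹
CL = k × Vd = 0.1733 × 55.4 = 9.601 L/h
At steady state, F × (Dose/τ) = Css × CL.
Dose = Css × CL × τ / F = 7.41 × 9.601 × 9.74 / 0.88 = 787.4 mg

787 mg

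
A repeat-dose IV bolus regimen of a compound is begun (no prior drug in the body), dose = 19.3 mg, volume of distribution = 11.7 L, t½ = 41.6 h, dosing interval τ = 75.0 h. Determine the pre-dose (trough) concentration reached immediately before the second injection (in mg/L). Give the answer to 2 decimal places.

C₀ per dose = Dose / Vd = 19.3 / 11.7 = 1.650 mg/L
k = ln2 / t½ = 0.693147 / 41.6 = 0.01666 h⁻¹
Fraction remaining after one interval: r = e^(−kτ) = e^(−0.01666 × 75.0) = 0.2866
Before dose 2, 1 dose has been given (aged 1τ).
C_trough = C₀ × r = 1.650 × 0.2866 = 0.4729 mg/L

0.47 mg/L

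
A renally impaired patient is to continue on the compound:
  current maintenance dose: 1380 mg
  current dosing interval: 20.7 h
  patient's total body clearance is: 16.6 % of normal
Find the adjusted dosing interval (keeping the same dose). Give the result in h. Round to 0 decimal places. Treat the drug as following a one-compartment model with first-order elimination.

125 h

To keep the same average steady-state level, dosing rate must scale with clearance.
CL ratio = 16.6 / 100 = 0.1660
New interval (same dose) = 20.7 / 0.1660 = 124.7 h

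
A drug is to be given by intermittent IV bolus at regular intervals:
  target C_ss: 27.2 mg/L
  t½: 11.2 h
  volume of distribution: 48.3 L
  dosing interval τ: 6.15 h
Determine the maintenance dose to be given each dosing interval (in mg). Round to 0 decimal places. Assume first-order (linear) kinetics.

500 mg

k = ln2 / t½ = 0.693147 / 11.2 = 0.06189 h⁻¹
CL = k × Vd = 0.06189 × 48.3 = 2.989 L/h
At steady state, Dose/τ = Css × CL.
Dose = Css × CL × τ = 27.2 × 2.989 × 6.15 = 500.0 mg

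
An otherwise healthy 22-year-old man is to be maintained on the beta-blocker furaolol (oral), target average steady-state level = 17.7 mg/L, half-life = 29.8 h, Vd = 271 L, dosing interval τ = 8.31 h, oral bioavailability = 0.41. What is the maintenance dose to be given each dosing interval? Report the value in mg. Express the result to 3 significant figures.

2260 mg

k = ln2 / t½ = 0.693147 / 29.8 = 0.02326 h⁻¹
CL = k × Vd = 0.02326 × 271 = 6.303 L/h
At steady state, F × (Dose/τ) = Css × CL.
Dose = Css × CL × τ / F = 17.7 × 6.303 × 8.31 / 0.41 = 2261 mg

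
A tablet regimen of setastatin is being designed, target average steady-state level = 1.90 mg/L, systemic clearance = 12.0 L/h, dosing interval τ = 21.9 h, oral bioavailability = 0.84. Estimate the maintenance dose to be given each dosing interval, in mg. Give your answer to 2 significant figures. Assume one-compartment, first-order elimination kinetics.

At steady state, F × (Dose/τ) = Css × CL.
Dose = Css × CL × τ / F = 1.90 × 12.00 × 21.9 / 0.84 = 594.4 mg

590 mg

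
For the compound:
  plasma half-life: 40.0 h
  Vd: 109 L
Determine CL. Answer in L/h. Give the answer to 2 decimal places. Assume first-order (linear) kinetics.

1.89 L/h

k = ln2 / t½ = 0.693147 / 40.0 = 0.01733 h⁻¹
CL = k × Vd = 0.01733 × 109 = 1.889 L/h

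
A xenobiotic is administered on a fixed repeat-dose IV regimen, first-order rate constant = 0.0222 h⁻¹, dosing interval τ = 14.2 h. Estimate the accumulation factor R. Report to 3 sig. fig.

e^(−kτ) = e^(−0.02220 × 14.2) = 0.7296
Accumulation ratio R = 1 / (1 − e^(−kτ)) = 1 / (1 − 0.7296) = 3.698

3.70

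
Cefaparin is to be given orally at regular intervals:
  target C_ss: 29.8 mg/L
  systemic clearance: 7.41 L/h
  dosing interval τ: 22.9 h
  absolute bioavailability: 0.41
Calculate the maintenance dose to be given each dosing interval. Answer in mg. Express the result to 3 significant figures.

12300 mg

At steady state, F × (Dose/τ) = Css × CL.
Dose = Css × CL × τ / F = 29.8 × 7.410 × 22.9 / 0.41 = 12330 mg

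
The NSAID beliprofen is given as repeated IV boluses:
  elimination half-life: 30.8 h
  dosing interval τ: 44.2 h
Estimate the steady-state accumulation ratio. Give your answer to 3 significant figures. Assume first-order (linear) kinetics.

k = ln2 / t½ = 0.693147 / 30.8 = 0.02250 h⁻¹
e^(−kτ) = e^(−0.02250 × 44.2) = 0.3699
Accumulation ratio R = 1 / (1 − e^(−kτ)) = 1 / (1 − 0.3699) = 1.587

1.59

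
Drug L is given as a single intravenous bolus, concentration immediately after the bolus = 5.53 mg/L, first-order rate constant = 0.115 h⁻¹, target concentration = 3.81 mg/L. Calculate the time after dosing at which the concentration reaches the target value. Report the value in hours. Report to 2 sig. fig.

3.2 h

t = ln(C₀ / C) / k = ln(5.530 / 3.81) / 0.1150
  = ln(1.451) / 0.1150 = 0.3723 / 0.1150 = 3.237 h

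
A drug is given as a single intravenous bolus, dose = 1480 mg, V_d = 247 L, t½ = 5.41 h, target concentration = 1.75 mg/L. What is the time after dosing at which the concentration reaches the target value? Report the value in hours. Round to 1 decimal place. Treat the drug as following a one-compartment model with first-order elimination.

9.6 h

C₀ = Dose / Vd = 1480 / 247 = 5.992 mg/L
k = ln2 / t½ = 0.693147 / 5.41 = 0.1281 h⁻¹
t = ln(C₀ / C) / k = ln(5.992 / 1.75) / 0.1281
  = ln(3.424) / 0.1281 = 1.231 / 0.1281 = 9.610 h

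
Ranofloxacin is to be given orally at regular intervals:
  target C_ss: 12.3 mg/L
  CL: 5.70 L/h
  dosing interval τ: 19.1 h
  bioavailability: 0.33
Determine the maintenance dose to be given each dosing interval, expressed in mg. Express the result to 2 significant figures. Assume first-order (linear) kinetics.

4100 mg

At steady state, F × (Dose/τ) = Css × CL.
Dose = Css × CL × τ / F = 12.3 × 5.700 × 19.1 / 0.33 = 4058 mg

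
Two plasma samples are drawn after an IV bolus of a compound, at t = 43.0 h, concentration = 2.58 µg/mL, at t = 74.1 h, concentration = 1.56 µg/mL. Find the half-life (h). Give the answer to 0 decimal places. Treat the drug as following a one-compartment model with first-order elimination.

k = ln(C₁/C₂) / (t₂ − t₁) = ln(2.58/1.56) / (74.1 − 43.0)
  = 0.5031 / 31.10 = 0.01618 h⁻¹
t½ = ln2 / k = 0.693147 / 0.01618 = 42.84 h

43 h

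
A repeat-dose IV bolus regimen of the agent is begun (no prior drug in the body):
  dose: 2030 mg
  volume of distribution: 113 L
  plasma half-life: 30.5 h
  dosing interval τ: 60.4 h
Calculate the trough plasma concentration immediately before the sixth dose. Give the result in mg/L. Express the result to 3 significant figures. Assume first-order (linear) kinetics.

6.09 mg/L

C₀ per dose = Dose / Vd = 2030 / 113 = 17.96 mg/L
k = ln2 / t½ = 0.693147 / 30.5 = 0.02273 h⁻¹
Fraction remaining after one interval: r = e^(−kτ) = e^(−0.02273 × 60.4) = 0.2534
Before dose 6, 5 doses have been given (aged 1τ, 2τ, 3τ, 4τ, 5τ).
C_trough = C₀ × (r + r² + … + r^5) = C₀ × r(1−r^5)/(1−r)
        = 17.96 × 0.2534 × (1 − 0.001045) / (1 − 0.2534) = 6.089 mg/L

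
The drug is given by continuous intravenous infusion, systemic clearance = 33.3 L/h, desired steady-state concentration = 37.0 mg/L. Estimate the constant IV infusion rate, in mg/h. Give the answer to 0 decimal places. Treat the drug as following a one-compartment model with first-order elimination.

1232 mg/h

At steady state, infusion rate R₀ = Css × CL = 37.0 × 33.30 = 1232 mg/h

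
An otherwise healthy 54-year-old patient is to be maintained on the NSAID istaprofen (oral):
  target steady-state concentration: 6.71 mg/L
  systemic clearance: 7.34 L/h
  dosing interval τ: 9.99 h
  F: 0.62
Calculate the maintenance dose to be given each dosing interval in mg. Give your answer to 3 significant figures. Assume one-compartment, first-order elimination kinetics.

794 mg

At steady state, F × (Dose/τ) = Css × CL.
Dose = Css × CL × τ / F = 6.71 × 7.340 × 9.99 / 0.62 = 793.6 mg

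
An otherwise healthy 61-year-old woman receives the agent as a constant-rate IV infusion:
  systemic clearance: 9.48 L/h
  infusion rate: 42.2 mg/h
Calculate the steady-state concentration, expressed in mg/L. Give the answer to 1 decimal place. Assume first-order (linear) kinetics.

4.5 mg/L

At steady state Css = R₀ / CL = 42.2 / 9.480 = 4.451 mg/L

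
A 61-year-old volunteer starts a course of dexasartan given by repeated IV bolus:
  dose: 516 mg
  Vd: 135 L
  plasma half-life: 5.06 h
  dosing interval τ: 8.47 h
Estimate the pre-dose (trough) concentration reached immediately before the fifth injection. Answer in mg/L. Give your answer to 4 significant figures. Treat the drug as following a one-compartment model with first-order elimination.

C₀ per dose = Dose / Vd = 516 / 135 = 3.822 mg/L
k = ln2 / t½ = 0.693147 / 5.06 = 0.1370 h⁻¹
Fraction remaining after one interval: r = e^(−kτ) = e^(−0.1370 × 8.47) = 0.3134
Before dose 5, 4 doses have been given (aged 1τ, 2τ, 3τ, 4τ).
C_trough = C₀ × (r + r² + … + r^4) = C₀ × r(1−r^4)/(1−r)
        = 3.822 × 0.3134 × (1 − 0.009647) / (1 − 0.3134) = 1.728 mg/L

1.728 mg/L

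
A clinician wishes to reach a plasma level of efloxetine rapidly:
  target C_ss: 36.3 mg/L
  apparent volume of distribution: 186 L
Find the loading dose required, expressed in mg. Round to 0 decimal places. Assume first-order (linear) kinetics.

6752 mg

LD = Css × Vd = 36.3 × 186 = 6752 mg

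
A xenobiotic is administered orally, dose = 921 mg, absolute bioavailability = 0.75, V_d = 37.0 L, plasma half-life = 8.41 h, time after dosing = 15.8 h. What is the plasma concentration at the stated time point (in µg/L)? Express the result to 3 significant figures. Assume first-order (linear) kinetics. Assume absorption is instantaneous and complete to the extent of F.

Amount reaching circulation = F × Dose = 0.75 × 921.0 = 690.8 mg
C₀ = F·Dose / Vd = 690.8 / 37.0 = 18.67 mg/L
k = ln2 / t½ = 0.693147 / 8.41 = 0.08242 h⁻¹
C = C₀ · e^(−k·t) = 18.67 × e^(−0.08242 × 15.8)
  = 18.67 × 0.2719 = 5.076 mg/L
Convert: 5.076 mg/L × 1000 = 5076 µg/L

5080 µg/L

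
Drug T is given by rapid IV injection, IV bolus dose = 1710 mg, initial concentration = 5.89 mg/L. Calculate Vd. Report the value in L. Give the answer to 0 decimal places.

Vd = Dose / C₀ = 1710 / 5.89 = 290.3 L

290 L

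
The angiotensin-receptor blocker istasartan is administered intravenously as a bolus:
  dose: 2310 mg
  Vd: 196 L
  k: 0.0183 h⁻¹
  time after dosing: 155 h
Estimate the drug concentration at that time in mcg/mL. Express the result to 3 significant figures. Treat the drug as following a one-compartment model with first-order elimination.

0.691 mcg/mL

C₀ = Dose / Vd = 2310 / 196 = 11.79 mg/L
C = C₀ · e^(−k·t) = 11.79 × e^(−0.01830 × 155)
  = 11.79 × 0.05863 = 0.6912 mg/L
(0.6912 mg/L = 0.6912 mcg/mL)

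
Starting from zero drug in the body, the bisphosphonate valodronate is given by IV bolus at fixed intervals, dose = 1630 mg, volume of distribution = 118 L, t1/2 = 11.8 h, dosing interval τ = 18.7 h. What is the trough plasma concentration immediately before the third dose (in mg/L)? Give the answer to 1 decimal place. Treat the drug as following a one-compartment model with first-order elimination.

C₀ per dose = Dose / Vd = 1630 / 118 = 13.81 mg/L
k = ln2 / t½ = 0.693147 / 11.8 = 0.05874 h⁻¹
Fraction remaining after one interval: r = e^(−kτ) = e^(−0.05874 × 18.7) = 0.3334
Before dose 3, 2 doses have been given (aged 1τ, 2τ).
C_trough = C₀ × (r + r²) = 13.81 × (0.3334 + 0.1112) = 6.140 mg/L

6.1 mg/L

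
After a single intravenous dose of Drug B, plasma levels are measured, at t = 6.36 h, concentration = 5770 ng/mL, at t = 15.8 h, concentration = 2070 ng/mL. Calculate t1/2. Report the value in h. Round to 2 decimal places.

k = ln(C₁/C₂) / (t₂ − t₁) = ln(5770/2070) / (15.8 − 6.36)
  = 1.025 / 9.440 = 0.1086 h⁻¹
t½ = ln2 / k = 0.693147 / 0.1086 = 6.383 h

6.38 h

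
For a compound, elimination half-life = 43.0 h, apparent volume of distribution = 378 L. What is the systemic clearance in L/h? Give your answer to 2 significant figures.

6.1 L/h

k = ln2 / t½ = 0.693147 / 43.0 = 0.01612 h⁻¹
CL = k × Vd = 0.01612 × 378 = 6.093 L/h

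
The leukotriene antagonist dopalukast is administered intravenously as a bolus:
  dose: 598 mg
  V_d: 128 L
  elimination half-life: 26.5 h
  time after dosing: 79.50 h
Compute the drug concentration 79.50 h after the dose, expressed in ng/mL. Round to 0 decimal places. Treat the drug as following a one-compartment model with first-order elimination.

C₀ = Dose / Vd = 598.0 / 128 = 4.672 mg/L
k = ln2 / t½ = 0.693147 / 26.5 = 0.02616 h⁻¹
t / t½ = 79.50 / 26.5 = 3 half-lives
C = C₀ × (1/2)^3 = 4.672 × 0.1250 = 0.5840 mg/L
Convert: 0.5840 mg/L × 1000 = 584.0 ng/mL

584 ng/mL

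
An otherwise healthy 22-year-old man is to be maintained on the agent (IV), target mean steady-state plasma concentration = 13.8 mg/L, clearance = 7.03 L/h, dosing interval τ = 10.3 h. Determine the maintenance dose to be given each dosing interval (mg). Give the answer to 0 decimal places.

999 mg

At steady state, Dose/τ = Css × CL.
Dose = Css × CL × τ = 13.8 × 7.030 × 10.3 = 999.2 mg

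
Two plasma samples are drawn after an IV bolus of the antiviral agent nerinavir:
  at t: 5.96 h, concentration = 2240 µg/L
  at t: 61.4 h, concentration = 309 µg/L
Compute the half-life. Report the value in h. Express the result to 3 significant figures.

k = ln(C₁/C₂) / (t₂ − t₁) = ln(2240/309) / (61.4 − 5.96)
  = 1.981 / 55.44 = 0.03573 h⁻¹
t½ = ln2 / k = 0.693147 / 0.03573 = 19.40 h

19.4 h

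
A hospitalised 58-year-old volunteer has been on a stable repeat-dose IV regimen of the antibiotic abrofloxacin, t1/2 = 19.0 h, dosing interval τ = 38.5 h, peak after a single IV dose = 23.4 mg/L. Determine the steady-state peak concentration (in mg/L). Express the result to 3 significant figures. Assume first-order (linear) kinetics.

k = ln2 / t½ = 0.693147 / 19.0 = 0.03648 h⁻¹
e^(−kτ) = e^(−0.03648 × 38.5) = 0.2455
Accumulation ratio R = 1 / (1 − e^(−kτ)) = 1 / (1 − 0.2455) = 1.325
Steady-state peak = C₀ × R = 23.4 × 1.325 = 31.01 mg/L

31.0 mg/L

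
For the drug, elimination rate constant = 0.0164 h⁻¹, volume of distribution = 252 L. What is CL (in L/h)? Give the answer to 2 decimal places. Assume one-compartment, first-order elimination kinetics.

CL = k × Vd = 0.0164 × 252 = 4.133 L/h

4.13 L/h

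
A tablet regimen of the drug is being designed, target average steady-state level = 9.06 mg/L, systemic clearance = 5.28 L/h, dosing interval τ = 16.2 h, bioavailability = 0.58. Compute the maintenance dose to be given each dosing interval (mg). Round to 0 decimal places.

1336 mg

At steady state, F × (Dose/τ) = Css × CL.
Dose = Css × CL × τ / F = 9.06 × 5.280 × 16.2 / 0.58 = 1336 mg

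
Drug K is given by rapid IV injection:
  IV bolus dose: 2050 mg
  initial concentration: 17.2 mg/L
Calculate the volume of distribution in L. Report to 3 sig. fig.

119 L

Vd = Dose / C₀ = 2050 / 17.2 = 119.2 L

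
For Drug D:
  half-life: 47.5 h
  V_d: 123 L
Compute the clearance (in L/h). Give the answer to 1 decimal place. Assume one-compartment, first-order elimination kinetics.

1.8 L/h

k = ln2 / t½ = 0.693147 / 47.5 = 0.01459 h⁻¹
CL = k × Vd = 0.01459 × 123 = 1.795 L/h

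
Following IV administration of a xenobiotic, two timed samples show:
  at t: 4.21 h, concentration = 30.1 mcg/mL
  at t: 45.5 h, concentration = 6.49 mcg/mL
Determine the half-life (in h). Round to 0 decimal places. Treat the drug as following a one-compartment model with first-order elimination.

k = ln(C₁/C₂) / (t₂ − t₁) = ln(30.1/6.49) / (45.5 − 4.21)
  = 1.534 / 41.29 = 0.03715 h⁻¹
t½ = ln2 / k = 0.693147 / 0.03715 = 18.66 h

19 h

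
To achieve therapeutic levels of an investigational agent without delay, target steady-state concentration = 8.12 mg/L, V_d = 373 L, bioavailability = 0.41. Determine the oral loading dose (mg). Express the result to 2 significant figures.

7400 mg

LD = Css × Vd / F = 8.12 × 373 / 0.41 = 7387 mg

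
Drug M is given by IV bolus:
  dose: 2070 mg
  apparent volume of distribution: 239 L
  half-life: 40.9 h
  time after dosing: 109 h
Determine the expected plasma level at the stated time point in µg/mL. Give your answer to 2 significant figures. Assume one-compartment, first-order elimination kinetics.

C₀ = Dose / Vd = 2070 / 239 = 8.661 mg/L
k = ln2 / t½ = 0.693147 / 40.9 = 0.01695 h⁻¹
C = C₀ · e^(−k·t) = 8.661 × e^(−0.01695 × 109)
  = 8.661 × 0.1576 = 1.365 mg/L
(1.365 mg/L = 1.365 µg/mL)

1.4 µg/mL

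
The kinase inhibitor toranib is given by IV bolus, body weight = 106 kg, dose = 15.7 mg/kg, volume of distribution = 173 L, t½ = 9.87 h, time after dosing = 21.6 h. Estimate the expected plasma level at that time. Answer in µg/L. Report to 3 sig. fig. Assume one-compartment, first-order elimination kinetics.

Total dose = 15.7 × 106 = 1664 mg
C₀ = Dose / Vd = 1664 / 173 = 9.618 mg/L
k = ln2 / t½ = 0.693147 / 9.87 = 0.07023 h⁻¹
C = C₀ · e^(−k·t) = 9.618 × e^(−0.07023 × 21.6)
  = 9.618 × 0.2194 = 2.110 mg/L
Convert: 2.110 mg/L × 1000 = 2110 µg/L

2110 µg/L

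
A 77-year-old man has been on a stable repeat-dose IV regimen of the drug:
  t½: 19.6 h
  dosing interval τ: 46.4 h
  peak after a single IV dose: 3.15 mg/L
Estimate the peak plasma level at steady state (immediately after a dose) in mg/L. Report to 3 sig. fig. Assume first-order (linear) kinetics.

k = ln2 / t½ = 0.693147 / 19.6 = 0.03536 h⁻¹
e^(−kτ) = e^(−0.03536 × 46.4) = 0.1938
Accumulation ratio R = 1 / (1 − e^(−kτ)) = 1 / (1 − 0.1938) = 1.240
Steady-state peak = C₀ × R = 3.15 × 1.240 = 3.906 mg/L

3.91 mg/L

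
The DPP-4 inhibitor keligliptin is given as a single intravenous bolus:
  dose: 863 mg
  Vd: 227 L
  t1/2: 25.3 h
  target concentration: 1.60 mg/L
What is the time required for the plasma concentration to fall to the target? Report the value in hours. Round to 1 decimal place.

C₀ = Dose / Vd = 863.0 / 227 = 3.802 mg/L
k = ln2 / t½ = 0.693147 / 25.3 = 0.02740 h⁻¹
t = ln(C₀ / C) / k = ln(3.802 / 1.60) / 0.02740
  = ln(2.376) / 0.02740 = 0.8654 / 0.02740 = 31.58 h

31.6 h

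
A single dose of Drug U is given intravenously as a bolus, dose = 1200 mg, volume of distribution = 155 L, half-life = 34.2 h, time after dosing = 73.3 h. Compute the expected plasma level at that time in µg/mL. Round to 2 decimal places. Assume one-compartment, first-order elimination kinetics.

1.75 µg/mL

C₀ = Dose / Vd = 1200 / 155 = 7.742 mg/L
k = ln2 / t½ = 0.693147 / 34.2 = 0.02027 h⁻¹
C = C₀ · e^(−k·t) = 7.742 × e^(−0.02027 × 73.3)
  = 7.742 × 0.2263 = 1.752 mg/L
(1.752 mg/L = 1.752 µg/mL)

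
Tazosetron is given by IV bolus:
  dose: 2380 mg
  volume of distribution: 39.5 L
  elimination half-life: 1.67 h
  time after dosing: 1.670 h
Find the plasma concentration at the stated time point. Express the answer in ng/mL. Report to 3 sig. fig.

30100 ng/mL

C₀ = Dose / Vd = 2380 / 39.5 = 60.25 mg/L
k = ln2 / t½ = 0.693147 / 1.67 = 0.4151 h⁻¹
t / t½ = 1.670 / 1.67 = 1 half-lives
C = C₀ × (1/2)^1 = 60.25 × 0.5000 = 30.13 mg/L
Convert: 30.13 mg/L × 1000 = 30130 ng/mL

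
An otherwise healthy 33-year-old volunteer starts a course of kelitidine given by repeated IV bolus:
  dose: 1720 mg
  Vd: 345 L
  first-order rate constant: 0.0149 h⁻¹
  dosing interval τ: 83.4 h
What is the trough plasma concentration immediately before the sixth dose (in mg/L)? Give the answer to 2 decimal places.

C₀ per dose = Dose / Vd = 1720 / 345 = 4.986 mg/L
Fraction remaining after one interval: r = e^(−kτ) = e^(−0.01490 × 83.4) = 0.2886
Before dose 6, 5 doses have been given (aged 1τ, 2τ, 3τ, 4τ, 5τ).
C_trough = C₀ × (r + r² + … + r^5) = C₀ × r(1−r^5)/(1−r)
        = 4.986 × 0.2886 × (1 − 0.002002) / (1 − 0.2886) = 2.019 mg/L

2.02 mg/L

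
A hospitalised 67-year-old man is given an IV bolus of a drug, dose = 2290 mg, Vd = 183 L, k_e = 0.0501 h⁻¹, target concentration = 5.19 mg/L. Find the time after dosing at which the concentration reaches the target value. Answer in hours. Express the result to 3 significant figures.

C₀ = Dose / Vd = 2290 / 183 = 12.51 mg/L
t = ln(C₀ / C) / k = ln(12.51 / 5.19) / 0.05010
  = ln(2.410) / 0.05010 = 0.8796 / 0.05010 = 17.56 h

17.6 h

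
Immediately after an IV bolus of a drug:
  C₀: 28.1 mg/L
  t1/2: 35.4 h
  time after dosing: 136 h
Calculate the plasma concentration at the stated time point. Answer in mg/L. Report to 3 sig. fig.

1.96 mg/L

k = ln2 / t½ = 0.693147 / 35.4 = 0.01958 h⁻¹
C = C₀ · e^(−k·t) = 28.10 × e^(−0.01958 × 136)
  = 28.10 × 0.06975 = 1.960 mg/L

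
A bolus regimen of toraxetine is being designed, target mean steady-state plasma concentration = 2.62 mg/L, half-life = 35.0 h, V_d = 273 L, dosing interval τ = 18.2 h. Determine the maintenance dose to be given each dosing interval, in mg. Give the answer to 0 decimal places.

258 mg

k = ln2 / t½ = 0.693147 / 35.0 = 0.01980 h⁻¹
CL = k × Vd = 0.01980 × 273 = 5.405 L/h
At steady state, Dose/τ = Css × CL.
Dose = Css × CL × τ = 2.62 × 5.405 × 18.2 = 257.7 mg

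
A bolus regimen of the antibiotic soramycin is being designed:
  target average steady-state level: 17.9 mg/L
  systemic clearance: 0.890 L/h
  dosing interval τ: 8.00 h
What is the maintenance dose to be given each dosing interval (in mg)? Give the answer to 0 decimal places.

At steady state, Dose/τ = Css × CL.
Dose = Css × CL × τ = 17.9 × 0.8900 × 8.00 = 127.4 mg

127 mg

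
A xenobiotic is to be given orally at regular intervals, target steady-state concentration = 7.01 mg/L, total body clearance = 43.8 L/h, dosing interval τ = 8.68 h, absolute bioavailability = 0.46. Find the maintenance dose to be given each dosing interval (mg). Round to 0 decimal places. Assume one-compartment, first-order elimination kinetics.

5794 mg

At steady state, F × (Dose/τ) = Css × CL.
Dose = Css × CL × τ / F = 7.01 × 43.80 × 8.68 / 0.46 = 5794 mg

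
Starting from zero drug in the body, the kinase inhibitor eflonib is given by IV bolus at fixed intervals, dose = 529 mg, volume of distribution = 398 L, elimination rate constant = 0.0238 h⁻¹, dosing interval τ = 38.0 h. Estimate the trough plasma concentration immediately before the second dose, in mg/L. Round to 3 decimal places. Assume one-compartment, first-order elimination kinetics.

C₀ per dose = Dose / Vd = 529 / 398 = 1.329 mg/L
Fraction remaining after one interval: r = e^(−kτ) = e^(−0.02380 × 38.0) = 0.4048
Before dose 2, 1 dose has been given (aged 1τ).
C_trough = C₀ × r = 1.329 × 0.4048 = 0.5380 mg/L

0.538 mg/L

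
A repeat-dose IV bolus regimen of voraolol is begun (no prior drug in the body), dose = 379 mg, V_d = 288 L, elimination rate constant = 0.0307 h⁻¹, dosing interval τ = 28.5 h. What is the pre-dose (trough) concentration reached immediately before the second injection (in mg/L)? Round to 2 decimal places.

0.55 mg/L

C₀ per dose = Dose / Vd = 379 / 288 = 1.316 mg/L
Fraction remaining after one interval: r = e^(−kτ) = e^(−0.03070 × 28.5) = 0.4169
Before dose 2, 1 dose has been given (aged 1τ).
C_trough = C₀ × r = 1.316 × 0.4169 = 0.5486 mg/L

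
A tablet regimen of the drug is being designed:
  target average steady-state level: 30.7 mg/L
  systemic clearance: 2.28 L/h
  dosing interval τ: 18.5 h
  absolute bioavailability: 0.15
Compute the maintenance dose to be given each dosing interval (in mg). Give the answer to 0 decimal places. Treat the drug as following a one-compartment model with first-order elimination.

8633 mg

At steady state, F × (Dose/τ) = Css × CL.
Dose = Css × CL × τ / F = 30.7 × 2.280 × 18.5 / 0.15 = 8633 mg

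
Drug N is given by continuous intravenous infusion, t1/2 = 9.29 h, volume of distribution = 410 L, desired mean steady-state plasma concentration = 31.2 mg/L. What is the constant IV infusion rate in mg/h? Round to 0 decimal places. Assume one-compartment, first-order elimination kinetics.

k = ln2 / t½ = 0.693147 / 9.29 = 0.07461 h⁻¹
CL = k × Vd = 0.07461 × 410 = 30.59 L/h
At steady state, infusion rate R₀ = Css × CL = 31.2 × 30.59 = 954.4 mg/h

954 mg/h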